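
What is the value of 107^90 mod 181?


p = 181 is prime and the exponent is (p-1)/2 = 90, so by Euler's criterion 107^90 = (107/181) = +1 or -1 mod 181.
Compute by square-and-multiply:
  90 = 64 + 16 + 8 + 2 (binary 1011010)
  Repeated squaring mod 181: 107^1 = 107, 107^2 = 46, 107^4 = 125, 107^8 = 59, 107^16 = 42, 107^32 = 135, 107^64 = 125
  107^90 = 107^64 * 107^16 * 107^8 * 107^2 = 125 * 42 * 59 * 46 mod 181
    125 * 42 = 5250 = 1 mod 181
    1 * 59 = 59 = 59 mod 181
    59 * 46 = 2714 = 180 mod 181
  107^90 = 180 mod 181
Result 180 = p - 1 = -1 mod 181: 107 is a quadratic non-residue mod 181. As a residue in [0, p-1] the value is 180.
107^90 mod 181 = 180

180


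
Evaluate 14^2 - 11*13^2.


x^2 - d*y^2
= 14^2 - 11*13^2
= 196 - 1859
= -1663

-1663


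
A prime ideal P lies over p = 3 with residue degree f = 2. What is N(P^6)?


N(P^a) = p^(a*f)
= 3^(6*2)
= 3^12
= 531441

531441


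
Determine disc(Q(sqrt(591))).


For K = Q(sqrt(d)) with d squarefree: disc(K) = d if d = 1 mod 4, and disc(K) = 4d if d = 2 or 3 mod 4.
Here d = 591, and d mod 4 = 3.
d = 3 mod 4, not 1 (O_K = Z[sqrt(d)]), so disc(K) = 4d = 4 * (591) = 2364

2364


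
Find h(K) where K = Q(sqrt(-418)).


K = Q(sqrt(-418)). d mod 4 = 2, so D = disc(K) = 4d = -1672
h(K) equals the number of primitive reduced positive-definite forms (a, b, c) = a*x^2 + b*x*y + c*y^2 with b^2 - 4ac = D,
where reduced means |b| <= a <= c, with b >= 0 whenever |b| = a or a = c, and primitive means gcd(a, b, c) = 1.
Reduced forces 3a^2 <= |D| = 1672, so 1 <= a <= 23; b must have the parity of D, and c = (b^2 - D)/(4a) must be an integer >= a.
Enumerate a = 1..23, b in [-a, a]:
  a=1: (1, 0, 418)  [1]
  a=2: (2, 0, 209)  [1]
  a=3..6: none
  a=7: (7, -6, 61), (7, 6, 61)  [2]
  a=8..10: none
  a=11: (11, 0, 38)  [1]
  a=12..13: none
  a=14: (14, -8, 31), (14, 8, 31)  [2]
  a=15..18: none
  a=19: (19, 0, 22)  [1]
  a=20..23: none
Total reduced forms: 1 + 1 + 2 + 1 + 2 + 1 = 8
h = 8

8


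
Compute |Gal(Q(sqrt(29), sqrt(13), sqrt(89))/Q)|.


The 3 square roots of distinct primes are multiplicatively independent over Q,
so [K:Q] = 2^3 and Gal(K/Q) is isomorphic to (Z/2Z)^3.
|Gal| = 2^3 = 8

8


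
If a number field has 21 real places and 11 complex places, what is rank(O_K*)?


By Dirichlet's unit theorem:
rank = r1 + r2 - 1
= 21 + 11 - 1
= 31

31


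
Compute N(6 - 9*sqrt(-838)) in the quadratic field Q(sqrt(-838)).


N(a + b*sqrt(d)) = a^2 - d*b^2
= (6)^2 - (-838)*(-9)^2
= 36 + 67878
= 67914

67914


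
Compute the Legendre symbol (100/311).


p = 311 is prime, so compute (100/311) with the reciprocity algorithm (Jacobi-symbol steps: pull out 2s via (2/n), flip via reciprocity, reduce):
  pull out 2: (2/311) = +1  (since 311 mod 8 = 7)
  pull out 2: (2/311) = +1  (since 311 mod 8 = 7)
  reciprocity: (25/311) -> +(311/25)
  reduce: (11/25)
  reciprocity: (11/25) -> +(25/11)
  reduce: (3/11)
  reciprocity: (3/11) -> -(11/3)
  reduce: (2/3)
  pull out 2: (2/3) = -1  (since 3 mod 8 = 3)
  (1/3) = 1
Product of signs = 1
(100/311) = 1

1


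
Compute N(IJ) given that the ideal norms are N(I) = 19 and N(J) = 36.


N(IJ) = N(I) * N(J)
= 19 * 36
= 684

684


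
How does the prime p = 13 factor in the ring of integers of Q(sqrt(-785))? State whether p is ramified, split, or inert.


K = Q(sqrt(-785)). Since d mod 4 = 3, disc(K) = -3140.
Check p | disc: -3140 mod 13 = 6.
p does not divide disc. Compute Legendre symbol (d/p):
8^((13-1)/2) mod 13 = -1
(d/p) = -1, so p is inert: (p) stays prime with e=1, f=2, g=1.
Therefore p is inert.

inert


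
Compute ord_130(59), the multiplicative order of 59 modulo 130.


We want ord_130(59), the smallest k >= 1 with 59^k = 1 mod 130.
n = 130 = 2 * 5 * 13, phi(130) = 48; the order divides phi(n).
Divisors of 48: 1, 2, 3, 4, 6, 8, 12, 16, 24, 48
Repeated squaring mod 130: 59^1 = 59, 59^2 = 101, 59^4 = 61, 59^8 = 81, 59^16 = 61, 59^32 = 81
Test divisors in increasing order:
  k=1: 59^1 = 59 mod 130
  k=2: 59^2 = 101 mod 130
  k=3: 59^3 = 101 * 59 = 109 mod 130
  k=4: 59^4 = 61 mod 130
  k=6: 59^6 = 61 * 101 = 51 mod 130
  k=8: 59^8 = 81 mod 130
  k=12: 59^12 = 81 * 61 = 1 mod 130  <- first divisor giving 1
Order = 12

12


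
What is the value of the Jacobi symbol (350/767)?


Compute (350/767) via quadratic reciprocity:
  pull out 2: (2/767) = +1  (since 767 mod 8 = 7)
  reciprocity: (175/767) -> -(767/175)
  reduce: (67/175)
  reciprocity: (67/175) -> -(175/67)
  reduce: (41/67)
  reciprocity: (41/67) -> +(67/41)
  reduce: (26/41)
  pull out 2: (2/41) = +1  (since 41 mod 8 = 1)
  reciprocity: (13/41) -> +(41/13)
  reduce: (2/13)
  pull out 2: (2/13) = -1  (since 13 mod 8 = 5)
  (1/13) = 1
Product of signs = -1

-1


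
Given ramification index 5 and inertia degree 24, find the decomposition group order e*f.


|D_P| = e * f
= 5 * 24
= 120

120


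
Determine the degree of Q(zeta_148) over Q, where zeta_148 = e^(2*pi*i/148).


The degree equals Euler's totient phi(148).
148 = 2^2 * 37
phi(148) = 72

72


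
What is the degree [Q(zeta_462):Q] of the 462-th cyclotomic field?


The degree equals Euler's totient phi(462).
462 = 2 * 3 * 7 * 11
phi(462) = 120

120


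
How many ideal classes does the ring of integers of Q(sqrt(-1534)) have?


K = Q(sqrt(-1534)). d mod 4 = 2, so D = disc(K) = 4d = -6136
h(K) equals the number of primitive reduced positive-definite forms (a, b, c) = a*x^2 + b*x*y + c*y^2 with b^2 - 4ac = D,
where reduced means |b| <= a <= c, with b >= 0 whenever |b| = a or a = c, and primitive means gcd(a, b, c) = 1.
Reduced forces 3a^2 <= |D| = 6136, so 1 <= a <= 45; b must have the parity of D, and c = (b^2 - D)/(4a) must be an integer >= a.
Enumerate a = 1..45, b in [-a, a]:
  a=1: (1, 0, 1534)  [1]
  a=2: (2, 0, 767)  [1]
  a=3..4: none
  a=5: (5, -2, 307), (5, 2, 307)  [2]
  a=6..9: none
  a=10: (10, -8, 155), (10, 8, 155)  [2]
  a=11..12: none
  a=13: (13, 0, 118)  [1]
  a=14..16: none
  a=17: (17, -16, 94), (17, 16, 94)  [2]
  a=18: none
  a=19: (19, -18, 85), (19, 18, 85)  [2]
  a=20..24: none
  a=25: (25, -8, 62), (25, 8, 62)  [2]
  a=26: (26, 0, 59)  [1]
  a=27..30: none
  a=31: (31, -8, 50), (31, 8, 50)  [2]
  a=32..33: none
  a=34: (34, -16, 47), (34, 16, 47)  [2]
  a=35..37: none
  a=38: (38, -20, 43), (38, 20, 43)  [2]
  a=39..45: none
Total reduced forms: 1 + 1 + 2 + 2 + 1 + 2 + 2 + 2 + 1 + 2 + 2 + 2 = 20
h = 20

20


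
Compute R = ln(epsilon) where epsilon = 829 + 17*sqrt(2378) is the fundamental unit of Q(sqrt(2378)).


epsilon = 829 + 17*sqrt(2378)
= 1658.0006
R = ln(1658.0006)
= 7.4134

7.4134


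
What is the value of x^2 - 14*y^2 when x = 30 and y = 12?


x^2 - d*y^2
= 30^2 - 14*12^2
= 900 - 2016
= -1116

-1116


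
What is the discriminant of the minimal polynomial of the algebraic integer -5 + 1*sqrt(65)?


The element -5 + 1*sqrt(65) has minimal polynomial:
x^2 + 10*x - 40
Discriminant = (10)^2 - 4*(-40)
= 100 + 160
= 260

260


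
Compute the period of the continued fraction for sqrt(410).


Run the CF algorithm for sqrt(410).
a_0 = floor(sqrt(410)) = 20; set m_0=0, q_0=1.
Recurrence: m' = q*a - m,  q' = (d - m'^2)/q,  a' = floor((a_0 + m')/q').
  step 1: m=20, q=10, a=4
  step 2: m=20, q=1, a=40
a_2 = 2*a_0 = 40, so the period closes here.
sqrt(410) = [20; 4, 40]
Period length = 2

2


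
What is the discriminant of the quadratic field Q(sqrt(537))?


For K = Q(sqrt(d)) with d squarefree: disc(K) = d if d = 1 mod 4, and disc(K) = 4d if d = 2 or 3 mod 4.
Here d = 537, and d mod 4 = 1.
d = 1 mod 4 (O_K = Z[(1+sqrt(d))/2]), so disc(K) = d = 537

537


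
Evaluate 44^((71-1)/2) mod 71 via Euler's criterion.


p = 71 is prime and the exponent is (p-1)/2 = 35, so by Euler's criterion 44^35 = (44/71) = +1 or -1 mod 71.
Compute by square-and-multiply:
  35 = 32 + 2 + 1 (binary 100011)
  Repeated squaring mod 71: 44^1 = 44, 44^2 = 19, 44^4 = 6, 44^8 = 36, 44^16 = 18, 44^32 = 40
  44^35 = 44^32 * 44^2 * 44^1 = 40 * 19 * 44 mod 71
    40 * 19 = 760 = 50 mod 71
    50 * 44 = 2200 = 70 mod 71
  44^35 = 70 mod 71
Result 70 = p - 1 = -1 mod 71: 44 is a quadratic non-residue mod 71. As a residue in [0, p-1] the value is 70.
44^35 mod 71 = 70

70


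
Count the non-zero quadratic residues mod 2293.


For prime p, the number of non-zero quadratic residues is (p-1)/2.
= (2293-1)/2
= 1146

1146


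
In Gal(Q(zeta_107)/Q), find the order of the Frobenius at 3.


The Frobenius at p in Gal(Q(zeta_n)/Q) = (Z/nZ)* is the class of p, so its order is ord_107(3), the smallest k >= 1 with 3^k = 1 mod 107.
n = 107 = 107, phi(107) = 106; the order divides phi(n).
Divisors of 106: 1, 2, 53, 106
Repeated squaring mod 107: 3^1 = 3, 3^2 = 9, 3^4 = 81, 3^8 = 34, 3^16 = 86, 3^32 = 13, 3^64 = 62
Test divisors in increasing order:
  k=1: 3^1 = 3 mod 107
  k=2: 3^2 = 9 mod 107
  k=53: 3^53 = 13 * 86 * 81 * 3 = 1 mod 107  <- first divisor giving 1
Order = 53

53


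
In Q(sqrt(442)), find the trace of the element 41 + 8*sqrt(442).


Tr(a + b*sqrt(d)) = (a + b*sqrt(d)) + (a - b*sqrt(d)) = 2a
= 2 * (41)
= 82

82


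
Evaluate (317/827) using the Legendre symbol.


p = 827 is prime, so compute (317/827) with the reciprocity algorithm (Jacobi-symbol steps: pull out 2s via (2/n), flip via reciprocity, reduce):
  reciprocity: (317/827) -> +(827/317)
  reduce: (193/317)
  reciprocity: (193/317) -> +(317/193)
  reduce: (124/193)
  pull out 2: (2/193) = +1  (since 193 mod 8 = 1)
  pull out 2: (2/193) = +1  (since 193 mod 8 = 1)
  reciprocity: (31/193) -> +(193/31)
  reduce: (7/31)
  reciprocity: (7/31) -> -(31/7)
  reduce: (3/7)
  reciprocity: (3/7) -> -(7/3)
  reduce: (1/3)
  (1/3) = 1
Product of signs = 1
(317/827) = 1

1


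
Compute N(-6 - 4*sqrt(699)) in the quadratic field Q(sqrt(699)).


N(a + b*sqrt(d)) = a^2 - d*b^2
= (-6)^2 - (699)*(-4)^2
= 36 - 11184
= -11148

-11148


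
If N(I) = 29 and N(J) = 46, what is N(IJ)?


N(IJ) = N(I) * N(J)
= 29 * 46
= 1334

1334


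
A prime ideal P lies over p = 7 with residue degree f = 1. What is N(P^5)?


N(P^a) = p^(a*f)
= 7^(5*1)
= 7^5
= 16807

16807


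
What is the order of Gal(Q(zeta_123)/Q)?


|Gal(Q(zeta_123)/Q)| = phi(123)
= 80

80


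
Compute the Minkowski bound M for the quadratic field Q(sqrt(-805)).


d = -805, d mod 4 = 3, so disc(K) = 4d = -3220; |disc(K)| = 3220
Imaginary quadratic field, so n = 2, s = r2 = 1, r1 = 0
M = (n!/n^n) * (4/pi)^s * sqrt(|disc(K)|) = (2!/2^2) * (4/pi)^1 * sqrt(3220)
= 0.5 * 1.273240 * 56.745044
= 36.1250

36.1250


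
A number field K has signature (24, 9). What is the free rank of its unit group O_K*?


By Dirichlet's unit theorem:
rank = r1 + r2 - 1
= 24 + 9 - 1
= 32

32


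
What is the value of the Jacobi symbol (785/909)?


Compute (785/909) via quadratic reciprocity:
  reciprocity: (785/909) -> +(909/785)
  reduce: (124/785)
  pull out 2: (2/785) = +1  (since 785 mod 8 = 1)
  pull out 2: (2/785) = +1  (since 785 mod 8 = 1)
  reciprocity: (31/785) -> +(785/31)
  reduce: (10/31)
  pull out 2: (2/31) = +1  (since 31 mod 8 = 7)
  reciprocity: (5/31) -> +(31/5)
  reduce: (1/5)
  (1/5) = 1
Product of signs = 1

1


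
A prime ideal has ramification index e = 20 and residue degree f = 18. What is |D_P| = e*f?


|D_P| = e * f
= 20 * 18
= 360

360


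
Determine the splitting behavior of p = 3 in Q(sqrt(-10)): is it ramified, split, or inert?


K = Q(sqrt(-10)). Since d mod 4 = 2, disc(K) = -40.
Check p | disc: -40 mod 3 = 2.
p does not divide disc. Compute Legendre symbol (d/p):
2^((3-1)/2) mod 3 = -1
(d/p) = -1, so p is inert: (p) stays prime with e=1, f=2, g=1.
Therefore p is inert.

inert


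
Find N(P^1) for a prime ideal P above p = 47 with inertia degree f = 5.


N(P^a) = p^(a*f)
= 47^(1*5)
= 47^5
= 229345007

229345007


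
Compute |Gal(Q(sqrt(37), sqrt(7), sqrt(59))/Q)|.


The 3 square roots of distinct primes are multiplicatively independent over Q,
so [K:Q] = 2^3 and Gal(K/Q) is isomorphic to (Z/2Z)^3.
|Gal| = 2^3 = 8

8


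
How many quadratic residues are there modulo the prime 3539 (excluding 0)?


For prime p, the number of non-zero quadratic residues is (p-1)/2.
= (3539-1)/2
= 1769

1769


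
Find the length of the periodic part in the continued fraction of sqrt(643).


Run the CF algorithm for sqrt(643).
a_0 = floor(sqrt(643)) = 25; set m_0=0, q_0=1.
Recurrence: m' = q*a - m,  q' = (d - m'^2)/q,  a' = floor((a_0 + m')/q').
  step 1: m=25, q=18, a=2
  step 2: m=11, q=29, a=1
  step 3: m=18, q=11, a=3
  step 4: m=15, q=38, a=1
  step 5: m=23, q=3, a=16
  step 6: m=25, q=6, a=8
  step 7: m=23, q=19, a=2
  step 8: m=15, q=22, a=1
  step 9: m=7, q=27, a=1
  step 10: m=20, q=9, a=5
  step 11: m=25, q=2, a=25
  step 12: m=25, q=9, a=5
  step 13: m=20, q=27, a=1
  step 14: m=7, q=22, a=1
  step 15: m=15, q=19, a=2
  step 16: m=23, q=6, a=8
  step 17: m=25, q=3, a=16
  step 18: m=23, q=38, a=1
  step 19: m=15, q=11, a=3
  step 20: m=18, q=29, a=1
  step 21: m=11, q=18, a=2
  step 22: m=25, q=1, a=50
a_22 = 2*a_0 = 50, so the period closes here.
sqrt(643) = [25; 2, 1, 3, 1, 16, 8, 2, 1, 1, 5, 25, 5, 1, 1, 2, 8, 16, 1, 3, 1, 2, 50]
Period length = 22

22


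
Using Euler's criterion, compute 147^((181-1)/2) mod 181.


p = 181 is prime and the exponent is (p-1)/2 = 90, so by Euler's criterion 147^90 = (147/181) = +1 or -1 mod 181.
Compute by square-and-multiply:
  90 = 64 + 16 + 8 + 2 (binary 1011010)
  Repeated squaring mod 181: 147^1 = 147, 147^2 = 70, 147^4 = 13, 147^8 = 169, 147^16 = 144, 147^32 = 102, 147^64 = 87
  147^90 = 147^64 * 147^16 * 147^8 * 147^2 = 87 * 144 * 169 * 70 mod 181
    87 * 144 = 12528 = 39 mod 181
    39 * 169 = 6591 = 75 mod 181
    75 * 70 = 5250 = 1 mod 181
  147^90 = 1 mod 181
Result 1: 147 is a quadratic residue mod 181.
147^90 mod 181 = 1

1


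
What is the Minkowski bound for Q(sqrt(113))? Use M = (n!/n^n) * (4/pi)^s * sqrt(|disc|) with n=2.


d = 113, d mod 4 = 1, so disc(K) = d = 113; |disc(K)| = 113
Real quadratic field, so n = 2, s = r2 = 0, r1 = 2
M = (n!/n^n) * (4/pi)^s * sqrt(|disc(K)|) = (2!/2^2) * (4/pi)^0 * sqrt(113)
= 0.5 * 1.000000 * 10.630146
= 5.3151

5.3151


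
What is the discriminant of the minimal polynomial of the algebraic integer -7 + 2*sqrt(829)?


The element -7 + 2*sqrt(829) has minimal polynomial:
x^2 + 14*x - 3267
Discriminant = (14)^2 - 4*(-3267)
= 196 + 13068
= 13264

13264


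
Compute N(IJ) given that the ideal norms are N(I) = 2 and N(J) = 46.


N(IJ) = N(I) * N(J)
= 2 * 46
= 92

92


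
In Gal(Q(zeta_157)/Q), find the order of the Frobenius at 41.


The Frobenius at p in Gal(Q(zeta_n)/Q) = (Z/nZ)* is the class of p, so its order is ord_157(41), the smallest k >= 1 with 41^k = 1 mod 157.
n = 157 = 157, phi(157) = 156; the order divides phi(n).
Divisors of 156: 1, 2, 3, 4, 6, 12, 13, 26, 39, 52, 78, 156
Repeated squaring mod 157: 41^1 = 41, 41^2 = 111, 41^4 = 75, 41^8 = 130, 41^16 = 101, 41^32 = 153, 41^64 = 16, 41^128 = 99
Test divisors in increasing order:
  k=1: 41^1 = 41 mod 157
  k=2: 41^2 = 111 mod 157
  k=3: 41^3 = 111 * 41 = 155 mod 157
  k=4: 41^4 = 75 mod 157
  k=6: 41^6 = 75 * 111 = 4 mod 157
  k=12: 41^12 = 130 * 75 = 16 mod 157
  k=13: 41^13 = 130 * 75 * 41 = 28 mod 157
  k=26: 41^26 = 101 * 130 * 111 = 156 mod 157
  k=39: 41^39 = 153 * 75 * 111 * 41 = 129 mod 157
  k=52: 41^52 = 153 * 101 * 75 = 1 mod 157  <- first divisor giving 1
Order = 52

52


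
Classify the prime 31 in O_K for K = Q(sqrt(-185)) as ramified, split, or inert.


K = Q(sqrt(-185)). Since d mod 4 = 3, disc(K) = -740.
Check p | disc: -740 mod 31 = 4.
p does not divide disc. Compute Legendre symbol (d/p):
1^((31-1)/2) mod 31 = 1
(d/p) = 1, so p splits: (p) = P*P' with e=1, f=1, g=2.
Therefore p is split.

split


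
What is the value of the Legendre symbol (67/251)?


p = 251 is prime, so compute (67/251) with the reciprocity algorithm (Jacobi-symbol steps: pull out 2s via (2/n), flip via reciprocity, reduce):
  reciprocity: (67/251) -> -(251/67)
  reduce: (50/67)
  pull out 2: (2/67) = -1  (since 67 mod 8 = 3)
  reciprocity: (25/67) -> +(67/25)
  reduce: (17/25)
  reciprocity: (17/25) -> +(25/17)
  reduce: (8/17)
  pull out 2: (2/17) = +1  (since 17 mod 8 = 1)
  pull out 2: (2/17) = +1  (since 17 mod 8 = 1)
  pull out 2: (2/17) = +1  (since 17 mod 8 = 1)
  (1/17) = 1
Product of signs = 1
(67/251) = 1

1


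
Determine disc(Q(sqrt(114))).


For K = Q(sqrt(d)) with d squarefree: disc(K) = d if d = 1 mod 4, and disc(K) = 4d if d = 2 or 3 mod 4.
Here d = 114, and d mod 4 = 2.
d = 2 mod 4, not 1 (O_K = Z[sqrt(d)]), so disc(K) = 4d = 4 * (114) = 456

456


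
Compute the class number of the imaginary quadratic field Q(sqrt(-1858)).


K = Q(sqrt(-1858)). d mod 4 = 2, so D = disc(K) = 4d = -7432
h(K) equals the number of primitive reduced positive-definite forms (a, b, c) = a*x^2 + b*x*y + c*y^2 with b^2 - 4ac = D,
where reduced means |b| <= a <= c, with b >= 0 whenever |b| = a or a = c, and primitive means gcd(a, b, c) = 1.
Reduced forces 3a^2 <= |D| = 7432, so 1 <= a <= 49; b must have the parity of D, and c = (b^2 - D)/(4a) must be an integer >= a.
Enumerate a = 1..49, b in [-a, a]:
  a=1: (1, 0, 1858)  [1]
  a=2: (2, 0, 929)  [1]
  a=3..6: none
  a=7: (7, -4, 266), (7, 4, 266)  [2]
  a=8..10: none
  a=11: (11, -2, 169), (11, 2, 169)  [2]
  a=12: none
  a=13: (13, -2, 143), (13, 2, 143)  [2]
  a=14: (14, -4, 133), (14, 4, 133)  [2]
  a=15..18: none
  a=19: (19, -4, 98), (19, 4, 98)  [2]
  a=20..21: none
  a=22: (22, -20, 89), (22, 20, 89)  [2]
  a=23..25: none
  a=26: (26, -24, 77), (26, 24, 77)  [2]
  a=27..30: none
  a=31: (31, -16, 62), (31, 16, 62)  [2]
  a=32..37: none
  a=38: (38, -4, 49), (38, 4, 49)  [2]
  a=39..49: none
Total reduced forms: 1 + 1 + 2 + 2 + 2 + 2 + 2 + 2 + 2 + 2 + 2 = 20
h = 20

20


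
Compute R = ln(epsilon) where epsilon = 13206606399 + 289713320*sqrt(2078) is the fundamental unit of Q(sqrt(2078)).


epsilon = 13206606399 + 289713320*sqrt(2078)
= 2.6413e+10
R = ln(2.6413e+10)
= 23.9971

23.9971


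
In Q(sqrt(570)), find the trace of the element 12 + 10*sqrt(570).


Tr(a + b*sqrt(d)) = (a + b*sqrt(d)) + (a - b*sqrt(d)) = 2a
= 2 * (12)
= 24

24


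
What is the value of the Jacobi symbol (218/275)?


Compute (218/275) via quadratic reciprocity:
  pull out 2: (2/275) = -1  (since 275 mod 8 = 3)
  reciprocity: (109/275) -> +(275/109)
  reduce: (57/109)
  reciprocity: (57/109) -> +(109/57)
  reduce: (52/57)
  pull out 2: (2/57) = +1  (since 57 mod 8 = 1)
  pull out 2: (2/57) = +1  (since 57 mod 8 = 1)
  reciprocity: (13/57) -> +(57/13)
  reduce: (5/13)
  reciprocity: (5/13) -> +(13/5)
  reduce: (3/5)
  reciprocity: (3/5) -> +(5/3)
  reduce: (2/3)
  pull out 2: (2/3) = -1  (since 3 mod 8 = 3)
  (1/3) = 1
Product of signs = 1

1


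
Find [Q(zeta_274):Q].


The degree equals Euler's totient phi(274).
274 = 2 * 137
phi(274) = 136

136


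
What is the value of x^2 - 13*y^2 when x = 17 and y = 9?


x^2 - d*y^2
= 17^2 - 13*9^2
= 289 - 1053
= -764

-764


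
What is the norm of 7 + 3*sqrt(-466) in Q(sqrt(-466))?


N(a + b*sqrt(d)) = a^2 - d*b^2
= (7)^2 - (-466)*(3)^2
= 49 + 4194
= 4243

4243


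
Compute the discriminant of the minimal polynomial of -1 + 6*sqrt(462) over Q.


The element -1 + 6*sqrt(462) has minimal polynomial:
x^2 + 2*x - 16631
Discriminant = (2)^2 - 4*(-16631)
= 4 + 66524
= 66528

66528


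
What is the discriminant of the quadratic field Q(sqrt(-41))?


For K = Q(sqrt(d)) with d squarefree: disc(K) = d if d = 1 mod 4, and disc(K) = 4d if d = 2 or 3 mod 4.
Here d = -41, and d mod 4 = 3.
d = 3 mod 4, not 1 (O_K = Z[sqrt(d)]), so disc(K) = 4d = 4 * (-41) = -164

-164


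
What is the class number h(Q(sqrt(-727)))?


K = Q(sqrt(-727)). d mod 4 = 1, so D = disc(K) = d = -727
h(K) equals the number of primitive reduced positive-definite forms (a, b, c) = a*x^2 + b*x*y + c*y^2 with b^2 - 4ac = D,
where reduced means |b| <= a <= c, with b >= 0 whenever |b| = a or a = c, and primitive means gcd(a, b, c) = 1.
Reduced forces 3a^2 <= |D| = 727, so 1 <= a <= 15; b must have the parity of D, and c = (b^2 - D)/(4a) must be an integer >= a.
Enumerate a = 1..15, b in [-a, a]:
  a=1: (1, 1, 182)  [1]
  a=2: (2, -1, 91), (2, 1, 91)  [2]
  a=3: none
  a=4: (4, -3, 46), (4, 3, 46)  [2]
  a=5..6: none
  a=7: (7, -1, 26), (7, 1, 26)  [2]
  a=8: (8, -3, 23), (8, 3, 23)  [2]
  a=9..12: none
  a=13: (13, -1, 14), (13, 1, 14)  [2]
  a=14: (14, -13, 16), (14, 13, 16)  [2]
  a=15: none
Total reduced forms: 1 + 2 + 2 + 2 + 2 + 2 + 2 = 13
h = 13

13


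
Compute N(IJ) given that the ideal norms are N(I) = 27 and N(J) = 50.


N(IJ) = N(I) * N(J)
= 27 * 50
= 1350

1350


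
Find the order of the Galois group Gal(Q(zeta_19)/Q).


|Gal(Q(zeta_19)/Q)| = phi(19)
= 18

18


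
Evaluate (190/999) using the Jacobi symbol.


Compute (190/999) via quadratic reciprocity:
  pull out 2: (2/999) = +1  (since 999 mod 8 = 7)
  reciprocity: (95/999) -> -(999/95)
  reduce: (49/95)
  reciprocity: (49/95) -> +(95/49)
  reduce: (46/49)
  pull out 2: (2/49) = +1  (since 49 mod 8 = 1)
  reciprocity: (23/49) -> +(49/23)
  reduce: (3/23)
  reciprocity: (3/23) -> -(23/3)
  reduce: (2/3)
  pull out 2: (2/3) = -1  (since 3 mod 8 = 3)
  (1/3) = 1
Product of signs = -1

-1


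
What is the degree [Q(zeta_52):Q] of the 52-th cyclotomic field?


The degree equals Euler's totient phi(52).
52 = 2^2 * 13
phi(52) = 24

24


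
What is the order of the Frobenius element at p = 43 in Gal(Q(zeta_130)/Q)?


The Frobenius at p in Gal(Q(zeta_n)/Q) = (Z/nZ)* is the class of p, so its order is ord_130(43), the smallest k >= 1 with 43^k = 1 mod 130.
n = 130 = 2 * 5 * 13, phi(130) = 48; the order divides phi(n).
Divisors of 48: 1, 2, 3, 4, 6, 8, 12, 16, 24, 48
Repeated squaring mod 130: 43^1 = 43, 43^2 = 29, 43^4 = 61, 43^8 = 81, 43^16 = 61, 43^32 = 81
Test divisors in increasing order:
  k=1: 43^1 = 43 mod 130
  k=2: 43^2 = 29 mod 130
  k=3: 43^3 = 29 * 43 = 77 mod 130
  k=4: 43^4 = 61 mod 130
  k=6: 43^6 = 61 * 29 = 79 mod 130
  k=8: 43^8 = 81 mod 130
  k=12: 43^12 = 81 * 61 = 1 mod 130  <- first divisor giving 1
Order = 12

12


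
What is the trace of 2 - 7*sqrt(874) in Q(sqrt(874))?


Tr(a + b*sqrt(d)) = (a + b*sqrt(d)) + (a - b*sqrt(d)) = 2a
= 2 * (2)
= 4

4


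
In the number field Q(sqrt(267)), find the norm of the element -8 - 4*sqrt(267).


N(a + b*sqrt(d)) = a^2 - d*b^2
= (-8)^2 - (267)*(-4)^2
= 64 - 4272
= -4208

-4208


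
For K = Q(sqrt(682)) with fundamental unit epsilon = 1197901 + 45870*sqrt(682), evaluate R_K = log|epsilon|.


epsilon = 1197901 + 45870*sqrt(682)
= 2.3958e+06
R = ln(2.3958e+06)
= 14.6892

14.6892


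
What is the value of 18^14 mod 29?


p = 29 is prime and the exponent is (p-1)/2 = 14, so by Euler's criterion 18^14 = (18/29) = +1 or -1 mod 29.
Compute by square-and-multiply:
  14 = 8 + 4 + 2 (binary 1110)
  Repeated squaring mod 29: 18^1 = 18, 18^2 = 5, 18^4 = 25, 18^8 = 16
  18^14 = 18^8 * 18^4 * 18^2 = 16 * 25 * 5 mod 29
    16 * 25 = 400 = 23 mod 29
    23 * 5 = 115 = 28 mod 29
  18^14 = 28 mod 29
Result 28 = p - 1 = -1 mod 29: 18 is a quadratic non-residue mod 29. As a residue in [0, p-1] the value is 28.
18^14 mod 29 = 28

28


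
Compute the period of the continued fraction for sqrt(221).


Run the CF algorithm for sqrt(221).
a_0 = floor(sqrt(221)) = 14; set m_0=0, q_0=1.
Recurrence: m' = q*a - m,  q' = (d - m'^2)/q,  a' = floor((a_0 + m')/q').
  step 1: m=14, q=25, a=1
  step 2: m=11, q=4, a=6
  step 3: m=13, q=13, a=2
  step 4: m=13, q=4, a=6
  step 5: m=11, q=25, a=1
  step 6: m=14, q=1, a=28
a_6 = 2*a_0 = 28, so the period closes here.
sqrt(221) = [14; 1, 6, 2, 6, 1, 28]
Period length = 6

6


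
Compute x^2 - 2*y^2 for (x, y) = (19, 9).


x^2 - d*y^2
= 19^2 - 2*9^2
= 361 - 162
= 199

199


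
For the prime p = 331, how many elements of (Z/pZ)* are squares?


For prime p, the number of non-zero quadratic residues is (p-1)/2.
= (331-1)/2
= 165

165


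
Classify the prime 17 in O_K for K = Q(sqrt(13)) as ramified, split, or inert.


K = Q(sqrt(13)). Since d mod 4 = 1, disc(K) = 13.
Check p | disc: 13 mod 17 = 13.
p does not divide disc. Compute Legendre symbol (d/p):
13^((17-1)/2) mod 17 = 1
(d/p) = 1, so p splits: (p) = P*P' with e=1, f=1, g=2.
Therefore p is split.

split


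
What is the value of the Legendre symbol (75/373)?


p = 373 is prime, so compute (75/373) with the reciprocity algorithm (Jacobi-symbol steps: pull out 2s via (2/n), flip via reciprocity, reduce):
  reciprocity: (75/373) -> +(373/75)
  reduce: (73/75)
  reciprocity: (73/75) -> +(75/73)
  reduce: (2/73)
  pull out 2: (2/73) = +1  (since 73 mod 8 = 1)
  (1/73) = 1
Product of signs = 1
(75/373) = 1

1


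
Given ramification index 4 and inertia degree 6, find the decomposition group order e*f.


|D_P| = e * f
= 4 * 6
= 24

24


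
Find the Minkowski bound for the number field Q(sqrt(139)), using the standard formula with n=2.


d = 139, d mod 4 = 3, so disc(K) = 4d = 556; |disc(K)| = 556
Real quadratic field, so n = 2, s = r2 = 0, r1 = 2
M = (n!/n^n) * (4/pi)^s * sqrt(|disc(K)|) = (2!/2^2) * (4/pi)^0 * sqrt(556)
= 0.5 * 1.000000 * 23.579652
= 11.7898

11.7898


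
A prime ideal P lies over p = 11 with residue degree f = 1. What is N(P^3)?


N(P^a) = p^(a*f)
= 11^(3*1)
= 11^3
= 1331

1331


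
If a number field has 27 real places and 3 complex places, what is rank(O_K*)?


By Dirichlet's unit theorem:
rank = r1 + r2 - 1
= 27 + 3 - 1
= 29

29


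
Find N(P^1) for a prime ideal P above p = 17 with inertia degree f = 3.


N(P^a) = p^(a*f)
= 17^(1*3)
= 17^3
= 4913

4913


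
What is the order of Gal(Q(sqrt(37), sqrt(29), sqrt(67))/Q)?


The 3 square roots of distinct primes are multiplicatively independent over Q,
so [K:Q] = 2^3 and Gal(K/Q) is isomorphic to (Z/2Z)^3.
|Gal| = 2^3 = 8

8


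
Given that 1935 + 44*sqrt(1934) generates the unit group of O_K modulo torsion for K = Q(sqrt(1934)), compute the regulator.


epsilon = 1935 + 44*sqrt(1934)
= 3869.9997
R = ln(3869.9997)
= 8.2610

8.2610


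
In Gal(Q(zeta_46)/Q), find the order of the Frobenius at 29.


The Frobenius at p in Gal(Q(zeta_n)/Q) = (Z/nZ)* is the class of p, so its order is ord_46(29), the smallest k >= 1 with 29^k = 1 mod 46.
n = 46 = 2 * 23, phi(46) = 22; the order divides phi(n).
Divisors of 22: 1, 2, 11, 22
Repeated squaring mod 46: 29^1 = 29, 29^2 = 13, 29^4 = 31, 29^8 = 41, 29^16 = 25
Test divisors in increasing order:
  k=1: 29^1 = 29 mod 46
  k=2: 29^2 = 13 mod 46
  k=11: 29^11 = 41 * 13 * 29 = 1 mod 46  <- first divisor giving 1
Order = 11

11


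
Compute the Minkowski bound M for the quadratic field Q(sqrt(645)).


d = 645, d mod 4 = 1, so disc(K) = d = 645; |disc(K)| = 645
Real quadratic field, so n = 2, s = r2 = 0, r1 = 2
M = (n!/n^n) * (4/pi)^s * sqrt(|disc(K)|) = (2!/2^2) * (4/pi)^0 * sqrt(645)
= 0.5 * 1.000000 * 25.396850
= 12.6984

12.6984


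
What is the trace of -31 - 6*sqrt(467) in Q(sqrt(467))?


Tr(a + b*sqrt(d)) = (a + b*sqrt(d)) + (a - b*sqrt(d)) = 2a
= 2 * (-31)
= -62

-62


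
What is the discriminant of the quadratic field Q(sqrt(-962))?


For K = Q(sqrt(d)) with d squarefree: disc(K) = d if d = 1 mod 4, and disc(K) = 4d if d = 2 or 3 mod 4.
Here d = -962, and d mod 4 = 2.
d = 2 mod 4, not 1 (O_K = Z[sqrt(d)]), so disc(K) = 4d = 4 * (-962) = -3848

-3848


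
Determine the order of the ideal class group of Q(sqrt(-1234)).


K = Q(sqrt(-1234)). d mod 4 = 2, so D = disc(K) = 4d = -4936
h(K) equals the number of primitive reduced positive-definite forms (a, b, c) = a*x^2 + b*x*y + c*y^2 with b^2 - 4ac = D,
where reduced means |b| <= a <= c, with b >= 0 whenever |b| = a or a = c, and primitive means gcd(a, b, c) = 1.
Reduced forces 3a^2 <= |D| = 4936, so 1 <= a <= 40; b must have the parity of D, and c = (b^2 - D)/(4a) must be an integer >= a.
Enumerate a = 1..40, b in [-a, a]:
  a=1: (1, 0, 1234)  [1]
  a=2: (2, 0, 617)  [1]
  a=3..4: none
  a=5: (5, -2, 247), (5, 2, 247)  [2]
  a=6..9: none
  a=10: (10, -8, 125), (10, 8, 125)  [2]
  a=11: (11, -6, 113), (11, 6, 113)  [2]
  a=12: none
  a=13: (13, -2, 95), (13, 2, 95)  [2]
  a=14..18: none
  a=19: (19, -2, 65), (19, 2, 65)  [2]
  a=20..21: none
  a=22: (22, -16, 59), (22, 16, 59)  [2]
  a=23: (23, -20, 58), (23, 20, 58)  [2]
  a=24: none
  a=25: (25, -8, 50), (25, 8, 50)  [2]
  a=26: (26, -24, 53), (26, 24, 53)  [2]
  a=27..28: none
  a=29: (29, -20, 46), (29, 20, 46)  [2]
  a=30..37: none
  a=38: (38, -36, 41), (38, 36, 41)  [2]
  a=39..40: none
Total reduced forms: 1 + 1 + 2 + 2 + 2 + 2 + 2 + 2 + 2 + 2 + 2 + 2 + 2 = 24
h = 24

24


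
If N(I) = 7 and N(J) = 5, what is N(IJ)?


N(IJ) = N(I) * N(J)
= 7 * 5
= 35

35


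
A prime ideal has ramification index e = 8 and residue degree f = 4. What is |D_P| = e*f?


|D_P| = e * f
= 8 * 4
= 32

32


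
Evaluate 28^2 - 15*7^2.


x^2 - d*y^2
= 28^2 - 15*7^2
= 784 - 735
= 49

49


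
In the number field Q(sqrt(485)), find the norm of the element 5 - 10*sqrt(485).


N(a + b*sqrt(d)) = a^2 - d*b^2
= (5)^2 - (485)*(-10)^2
= 25 - 48500
= -48475

-48475


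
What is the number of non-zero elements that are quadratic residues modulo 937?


For prime p, the number of non-zero quadratic residues is (p-1)/2.
= (937-1)/2
= 468

468


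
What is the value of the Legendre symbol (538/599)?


p = 599 is prime, so compute (538/599) with the reciprocity algorithm (Jacobi-symbol steps: pull out 2s via (2/n), flip via reciprocity, reduce):
  pull out 2: (2/599) = +1  (since 599 mod 8 = 7)
  reciprocity: (269/599) -> +(599/269)
  reduce: (61/269)
  reciprocity: (61/269) -> +(269/61)
  reduce: (25/61)
  reciprocity: (25/61) -> +(61/25)
  reduce: (11/25)
  reciprocity: (11/25) -> +(25/11)
  reduce: (3/11)
  reciprocity: (3/11) -> -(11/3)
  reduce: (2/3)
  pull out 2: (2/3) = -1  (since 3 mod 8 = 3)
  (1/3) = 1
Product of signs = 1
(538/599) = 1

1


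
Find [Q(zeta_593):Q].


The degree equals Euler's totient phi(593).
593 = 593
phi(593) = 592

592


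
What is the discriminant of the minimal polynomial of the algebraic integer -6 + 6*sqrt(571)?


The element -6 + 6*sqrt(571) has minimal polynomial:
x^2 + 12*x - 20520
Discriminant = (12)^2 - 4*(-20520)
= 144 + 82080
= 82224

82224


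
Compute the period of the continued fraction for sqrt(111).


Run the CF algorithm for sqrt(111).
a_0 = floor(sqrt(111)) = 10; set m_0=0, q_0=1.
Recurrence: m' = q*a - m,  q' = (d - m'^2)/q,  a' = floor((a_0 + m')/q').
  step 1: m=10, q=11, a=1
  step 2: m=1, q=10, a=1
  step 3: m=9, q=3, a=6
  step 4: m=9, q=10, a=1
  step 5: m=1, q=11, a=1
  step 6: m=10, q=1, a=20
a_6 = 2*a_0 = 20, so the period closes here.
sqrt(111) = [10; 1, 1, 6, 1, 1, 20]
Period length = 6

6


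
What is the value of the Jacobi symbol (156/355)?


Compute (156/355) via quadratic reciprocity:
  pull out 2: (2/355) = -1  (since 355 mod 8 = 3)
  pull out 2: (2/355) = -1  (since 355 mod 8 = 3)
  reciprocity: (39/355) -> -(355/39)
  reduce: (4/39)
  pull out 2: (2/39) = +1  (since 39 mod 8 = 7)
  pull out 2: (2/39) = +1  (since 39 mod 8 = 7)
  (1/39) = 1
Product of signs = -1

-1


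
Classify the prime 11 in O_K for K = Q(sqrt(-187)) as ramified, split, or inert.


K = Q(sqrt(-187)). Since d mod 4 = 1, disc(K) = -187.
Check p | disc: -187 mod 11 = 0.
p divides disc, so p ramifies: (p) = P^2 with e=2, f=1, g=1.
Therefore p is ramified.

ramified


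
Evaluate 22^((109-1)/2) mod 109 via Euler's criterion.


p = 109 is prime and the exponent is (p-1)/2 = 54, so by Euler's criterion 22^54 = (22/109) = +1 or -1 mod 109.
Compute by square-and-multiply:
  54 = 32 + 16 + 4 + 2 (binary 110110)
  Repeated squaring mod 109: 22^1 = 22, 22^2 = 48, 22^4 = 15, 22^8 = 7, 22^16 = 49, 22^32 = 3
  22^54 = 22^32 * 22^16 * 22^4 * 22^2 = 3 * 49 * 15 * 48 mod 109
    3 * 49 = 147 = 38 mod 109
    38 * 15 = 570 = 25 mod 109
    25 * 48 = 1200 = 1 mod 109
  22^54 = 1 mod 109
Result 1: 22 is a quadratic residue mod 109.
22^54 mod 109 = 1

1


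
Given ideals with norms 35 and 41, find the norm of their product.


N(IJ) = N(I) * N(J)
= 35 * 41
= 1435

1435


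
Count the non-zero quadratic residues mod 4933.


For prime p, the number of non-zero quadratic residues is (p-1)/2.
= (4933-1)/2
= 2466

2466


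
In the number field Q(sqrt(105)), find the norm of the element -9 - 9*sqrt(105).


N(a + b*sqrt(d)) = a^2 - d*b^2
= (-9)^2 - (105)*(-9)^2
= 81 - 8505
= -8424

-8424


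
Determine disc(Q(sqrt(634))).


For K = Q(sqrt(d)) with d squarefree: disc(K) = d if d = 1 mod 4, and disc(K) = 4d if d = 2 or 3 mod 4.
Here d = 634, and d mod 4 = 2.
d = 2 mod 4, not 1 (O_K = Z[sqrt(d)]), so disc(K) = 4d = 4 * (634) = 2536

2536


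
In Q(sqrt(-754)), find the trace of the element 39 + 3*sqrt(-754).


Tr(a + b*sqrt(d)) = (a + b*sqrt(d)) + (a - b*sqrt(d)) = 2a
= 2 * (39)
= 78

78


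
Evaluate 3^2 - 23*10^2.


x^2 - d*y^2
= 3^2 - 23*10^2
= 9 - 2300
= -2291

-2291


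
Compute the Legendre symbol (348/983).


p = 983 is prime, so compute (348/983) with the reciprocity algorithm (Jacobi-symbol steps: pull out 2s via (2/n), flip via reciprocity, reduce):
  pull out 2: (2/983) = +1  (since 983 mod 8 = 7)
  pull out 2: (2/983) = +1  (since 983 mod 8 = 7)
  reciprocity: (87/983) -> -(983/87)
  reduce: (26/87)
  pull out 2: (2/87) = +1  (since 87 mod 8 = 7)
  reciprocity: (13/87) -> +(87/13)
  reduce: (9/13)
  reciprocity: (9/13) -> +(13/9)
  reduce: (4/9)
  pull out 2: (2/9) = +1  (since 9 mod 8 = 1)
  pull out 2: (2/9) = +1  (since 9 mod 8 = 1)
  (1/9) = 1
Product of signs = -1
(348/983) = -1

-1


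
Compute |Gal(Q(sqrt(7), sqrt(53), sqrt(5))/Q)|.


The 3 square roots of distinct primes are multiplicatively independent over Q,
so [K:Q] = 2^3 and Gal(K/Q) is isomorphic to (Z/2Z)^3.
|Gal| = 2^3 = 8

8


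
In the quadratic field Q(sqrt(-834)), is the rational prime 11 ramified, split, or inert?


K = Q(sqrt(-834)). Since d mod 4 = 2, disc(K) = -3336.
Check p | disc: -3336 mod 11 = 8.
p does not divide disc. Compute Legendre symbol (d/p):
2^((11-1)/2) mod 11 = -1
(d/p) = -1, so p is inert: (p) stays prime with e=1, f=2, g=1.
Therefore p is inert.

inert


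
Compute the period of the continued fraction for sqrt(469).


Run the CF algorithm for sqrt(469).
a_0 = floor(sqrt(469)) = 21; set m_0=0, q_0=1.
Recurrence: m' = q*a - m,  q' = (d - m'^2)/q,  a' = floor((a_0 + m')/q').
  step 1: m=21, q=28, a=1
  step 2: m=7, q=15, a=1
  step 3: m=8, q=27, a=1
  step 4: m=19, q=4, a=10
  step 5: m=21, q=7, a=6
  step 6: m=21, q=4, a=10
  step 7: m=19, q=27, a=1
  step 8: m=8, q=15, a=1
  step 9: m=7, q=28, a=1
  step 10: m=21, q=1, a=42
a_10 = 2*a_0 = 42, so the period closes here.
sqrt(469) = [21; 1, 1, 1, 10, 6, 10, 1, 1, 1, 42]
Period length = 10

10


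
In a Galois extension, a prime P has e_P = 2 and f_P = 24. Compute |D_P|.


|D_P| = e * f
= 2 * 24
= 48

48


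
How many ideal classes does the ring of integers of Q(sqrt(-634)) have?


K = Q(sqrt(-634)). d mod 4 = 2, so D = disc(K) = 4d = -2536
h(K) equals the number of primitive reduced positive-definite forms (a, b, c) = a*x^2 + b*x*y + c*y^2 with b^2 - 4ac = D,
where reduced means |b| <= a <= c, with b >= 0 whenever |b| = a or a = c, and primitive means gcd(a, b, c) = 1.
Reduced forces 3a^2 <= |D| = 2536, so 1 <= a <= 29; b must have the parity of D, and c = (b^2 - D)/(4a) must be an integer >= a.
Enumerate a = 1..29, b in [-a, a]:
  a=1: (1, 0, 634)  [1]
  a=2: (2, 0, 317)  [1]
  a=3..4: none
  a=5: (5, -2, 127), (5, 2, 127)  [2]
  a=6..9: none
  a=10: (10, -8, 65), (10, 8, 65)  [2]
  a=11: (11, -4, 58), (11, 4, 58)  [2]
  a=12: none
  a=13: (13, -8, 50), (13, 8, 50)  [2]
  a=14..21: none
  a=22: (22, -4, 29), (22, 4, 29)  [2]
  a=23..24: none
  a=25: (25, -8, 26), (25, 8, 26)  [2]
  a=26..29: none
Total reduced forms: 1 + 1 + 2 + 2 + 2 + 2 + 2 + 2 = 14
h = 14

14


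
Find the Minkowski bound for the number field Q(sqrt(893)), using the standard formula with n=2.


d = 893, d mod 4 = 1, so disc(K) = d = 893; |disc(K)| = 893
Real quadratic field, so n = 2, s = r2 = 0, r1 = 2
M = (n!/n^n) * (4/pi)^s * sqrt(|disc(K)|) = (2!/2^2) * (4/pi)^0 * sqrt(893)
= 0.5 * 1.000000 * 29.883106
= 14.9416

14.9416


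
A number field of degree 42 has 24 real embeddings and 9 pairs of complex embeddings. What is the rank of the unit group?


By Dirichlet's unit theorem:
rank = r1 + r2 - 1
= 24 + 9 - 1
= 32

32


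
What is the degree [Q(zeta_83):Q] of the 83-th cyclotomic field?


The degree equals Euler's totient phi(83).
83 = 83
phi(83) = 82

82


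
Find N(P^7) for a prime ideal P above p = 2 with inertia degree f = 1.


N(P^a) = p^(a*f)
= 2^(7*1)
= 2^7
= 128

128


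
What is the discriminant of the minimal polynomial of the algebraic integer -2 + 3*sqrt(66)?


The element -2 + 3*sqrt(66) has minimal polynomial:
x^2 + 4*x - 590
Discriminant = (4)^2 - 4*(-590)
= 16 + 2360
= 2376

2376


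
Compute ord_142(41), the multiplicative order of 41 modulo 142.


We want ord_142(41), the smallest k >= 1 with 41^k = 1 mod 142.
n = 142 = 2 * 71, phi(142) = 70; the order divides phi(n).
Divisors of 70: 1, 2, 5, 7, 10, 14, 35, 70
Repeated squaring mod 142: 41^1 = 41, 41^2 = 119, 41^4 = 103, 41^8 = 101, 41^16 = 119, 41^32 = 103, 41^64 = 101
Test divisors in increasing order:
  k=1: 41^1 = 41 mod 142
  k=2: 41^2 = 119 mod 142
  k=5: 41^5 = 103 * 41 = 105 mod 142
  k=7: 41^7 = 103 * 119 * 41 = 141 mod 142
  k=10: 41^10 = 101 * 119 = 91 mod 142
  k=14: 41^14 = 101 * 103 * 119 = 1 mod 142  <- first divisor giving 1
Order = 14

14


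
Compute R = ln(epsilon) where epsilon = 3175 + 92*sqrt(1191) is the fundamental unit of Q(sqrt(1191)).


epsilon = 3175 + 92*sqrt(1191)
= 6349.9998
R = ln(6349.9998)
= 8.7562

8.7562


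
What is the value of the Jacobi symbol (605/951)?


Compute (605/951) via quadratic reciprocity:
  reciprocity: (605/951) -> +(951/605)
  reduce: (346/605)
  pull out 2: (2/605) = -1  (since 605 mod 8 = 5)
  reciprocity: (173/605) -> +(605/173)
  reduce: (86/173)
  pull out 2: (2/173) = -1  (since 173 mod 8 = 5)
  reciprocity: (43/173) -> +(173/43)
  reduce: (1/43)
  (1/43) = 1
Product of signs = 1

1


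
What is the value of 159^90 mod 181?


p = 181 is prime and the exponent is (p-1)/2 = 90, so by Euler's criterion 159^90 = (159/181) = +1 or -1 mod 181.
Compute by square-and-multiply:
  90 = 64 + 16 + 8 + 2 (binary 1011010)
  Repeated squaring mod 181: 159^1 = 159, 159^2 = 122, 159^4 = 42, 159^8 = 135, 159^16 = 125, 159^32 = 59, 159^64 = 42
  159^90 = 159^64 * 159^16 * 159^8 * 159^2 = 42 * 125 * 135 * 122 mod 181
    42 * 125 = 5250 = 1 mod 181
    1 * 135 = 135 = 135 mod 181
    135 * 122 = 16470 = 180 mod 181
  159^90 = 180 mod 181
Result 180 = p - 1 = -1 mod 181: 159 is a quadratic non-residue mod 181. As a residue in [0, p-1] the value is 180.
159^90 mod 181 = 180

180


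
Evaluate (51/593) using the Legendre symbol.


p = 593 is prime, so compute (51/593) with the reciprocity algorithm (Jacobi-symbol steps: pull out 2s via (2/n), flip via reciprocity, reduce):
  reciprocity: (51/593) -> +(593/51)
  reduce: (32/51)
  pull out 2: (2/51) = -1  (since 51 mod 8 = 3)
  pull out 2: (2/51) = -1  (since 51 mod 8 = 3)
  pull out 2: (2/51) = -1  (since 51 mod 8 = 3)
  pull out 2: (2/51) = -1  (since 51 mod 8 = 3)
  pull out 2: (2/51) = -1  (since 51 mod 8 = 3)
  (1/51) = 1
Product of signs = -1
(51/593) = -1

-1


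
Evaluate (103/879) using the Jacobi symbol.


Compute (103/879) via quadratic reciprocity:
  reciprocity: (103/879) -> -(879/103)
  reduce: (55/103)
  reciprocity: (55/103) -> -(103/55)
  reduce: (48/55)
  pull out 2: (2/55) = +1  (since 55 mod 8 = 7)
  pull out 2: (2/55) = +1  (since 55 mod 8 = 7)
  pull out 2: (2/55) = +1  (since 55 mod 8 = 7)
  pull out 2: (2/55) = +1  (since 55 mod 8 = 7)
  reciprocity: (3/55) -> -(55/3)
  reduce: (1/3)
  (1/3) = 1
Product of signs = -1

-1


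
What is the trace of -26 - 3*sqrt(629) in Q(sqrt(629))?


Tr(a + b*sqrt(d)) = (a + b*sqrt(d)) + (a - b*sqrt(d)) = 2a
= 2 * (-26)
= -52

-52
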